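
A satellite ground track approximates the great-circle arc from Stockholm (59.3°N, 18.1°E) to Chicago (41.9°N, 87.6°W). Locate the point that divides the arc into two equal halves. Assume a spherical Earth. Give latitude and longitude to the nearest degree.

≈ 63°N, 49°W

Convert each endpoint to a unit vector on the sphere (x = cos φ cos λ, y = cos φ sin λ, z = sin φ).
The central angle between the endpoints is δ = arccos(p₁·p₂) ≈ 1.080 rad (61.9°).
Interpolate at f = 1/2 with slerp weights a = sin((1−f)δ)/sin δ ≈ 0.583, b = sin(fδ)/sin δ ≈ 0.583.
p = a·p₁ + b·p₂ ≈ (0.301, -0.341, 0.891); φ = arcsin(p_z) ≈ 62.94°, λ = atan2(p_y, p_x) ≈ -48.56°.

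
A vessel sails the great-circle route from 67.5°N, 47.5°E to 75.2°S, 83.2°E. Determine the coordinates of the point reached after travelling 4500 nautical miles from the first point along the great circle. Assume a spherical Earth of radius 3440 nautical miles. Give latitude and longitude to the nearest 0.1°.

≈ 6.7°S, 61.9°E

The haversine formula gives a central angle δ ≈ 2.522 rad (144.5°) between the endpoints. The total great-circle distance is δ·R ≈ 2.522 × 3440 ≈ 8674 nmi, so the target fraction is f = 4500/8674 ≈ 0.519.
Interpolate at f ≈ 0.519 with slerp weights a = sin((1−f)δ)/sin δ ≈ 1.612, b = sin(fδ)/sin δ ≈ 1.662.
p = a·p₁ + b·p₂ ≈ (0.467, 0.876, -0.117); φ = arcsin(p_z) ≈ -6.74°, λ = atan2(p_y, p_x) ≈ 61.94°.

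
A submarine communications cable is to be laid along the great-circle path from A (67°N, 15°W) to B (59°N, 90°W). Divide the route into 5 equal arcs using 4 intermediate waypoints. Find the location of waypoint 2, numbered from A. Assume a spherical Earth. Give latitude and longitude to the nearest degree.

≈ (69°N, 50°W)

The haversine formula gives a central angle δ ≈ 0.571 rad (32.7°) between the endpoints.
Interpolate at f = 2/5 with slerp weights a = sin((1−f)δ)/sin δ ≈ 0.622, b = sin(fδ)/sin δ ≈ 0.419.
p = a·p₁ + b·p₂ ≈ (0.235, -0.279, 0.931); φ = arcsin(p_z) ≈ 68.64°, λ = atan2(p_y, p_x) ≈ -49.90°.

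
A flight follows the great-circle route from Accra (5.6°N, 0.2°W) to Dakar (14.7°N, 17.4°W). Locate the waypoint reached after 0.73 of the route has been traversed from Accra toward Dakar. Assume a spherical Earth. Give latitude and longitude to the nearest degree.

≈ 12°N, 13°W

Write both endpoints as unit vectors p₁, p₂ with components (cos φ cos λ, cos φ sin λ, sin φ).
The central angle between the endpoints is δ = arccos(p₁·p₂) ≈ 0.335 rad (19.2°).
Interpolate at f = 0.73 with slerp weights a = sin((1−f)δ)/sin δ ≈ 0.275, b = sin(fδ)/sin δ ≈ 0.736.
p = a·p₁ + b·p₂ ≈ (0.953, -0.214, 0.214); φ = arcsin(p_z) ≈ 12.34°, λ = atan2(p_y, p_x) ≈ -12.65°.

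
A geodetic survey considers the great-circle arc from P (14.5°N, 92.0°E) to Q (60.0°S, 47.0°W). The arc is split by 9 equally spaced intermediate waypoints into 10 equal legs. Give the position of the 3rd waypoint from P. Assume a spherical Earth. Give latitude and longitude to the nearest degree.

Write both endpoints as unit vectors p₁, p₂ with components (cos φ cos λ, cos φ sin λ, sin φ).
The central angle between the endpoints is δ = arccos(p₁·p₂) ≈ 2.192 rad (125.6°).
Interpolate at f = 3/10 with slerp weights a = sin((1−f)δ)/sin δ ≈ 1.229, b = sin(fδ)/sin δ ≈ 0.752.
p = a·p₁ + b·p₂ ≈ (0.215, 0.914, -0.343); φ = arcsin(p_z) ≈ -20.08°, λ = atan2(p_y, p_x) ≈ 76.78°.

≈ (20°S, 77°E)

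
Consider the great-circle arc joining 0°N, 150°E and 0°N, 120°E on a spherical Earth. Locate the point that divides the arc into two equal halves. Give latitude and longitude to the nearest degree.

≈ 0°N, 135°E

Convert each endpoint to a unit vector on the sphere (x = cos φ cos λ, y = cos φ sin λ, z = sin φ).
The central angle between the endpoints is δ = arccos(p₁·p₂) ≈ 0.524 rad (30.0°).
Interpolate at f = 1/2 with slerp weights a = sin((1−f)δ)/sin δ ≈ 0.518, b = sin(fδ)/sin δ ≈ 0.518.
p = a·p₁ + b·p₂ ≈ (-0.707, 0.707, 0.000); φ = arcsin(p_z) ≈ 0.00°, λ = atan2(p_y, p_x) ≈ 135.00°.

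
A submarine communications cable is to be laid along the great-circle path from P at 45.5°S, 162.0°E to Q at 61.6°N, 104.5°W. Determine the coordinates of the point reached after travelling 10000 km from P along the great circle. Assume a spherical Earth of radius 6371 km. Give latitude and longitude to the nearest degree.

The haversine formula gives a central angle δ ≈ 2.275 rad (130.4°) between the endpoints. The total great-circle distance is δ·R ≈ 2.275 × 6371 ≈ 14497 km, so the target fraction is f = 10000/14497 ≈ 0.690.
Interpolate at f ≈ 0.690 with slerp weights a = sin((1−f)δ)/sin δ ≈ 0.851, b = sin(fδ)/sin δ ≈ 1.313.
p = a·p₁ + b·p₂ ≈ (-0.724, -0.420, 0.547); φ = arcsin(p_z) ≈ 33.18°, λ = atan2(p_y, p_x) ≈ -149.88°.

≈ 33°N, 150°W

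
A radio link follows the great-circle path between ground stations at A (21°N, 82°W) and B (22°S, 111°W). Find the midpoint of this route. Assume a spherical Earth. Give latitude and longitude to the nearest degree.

≈ (1°S, 96°W)

Write both endpoints as unit vectors p₁, p₂ with components (cos φ cos λ, cos φ sin λ, sin φ).
The central angle between the endpoints is δ = arccos(p₁·p₂) ≈ 0.898 rad (51.5°).
Interpolate at f = 1/2 with slerp weights a = sin((1−f)δ)/sin δ ≈ 0.555, b = sin(fδ)/sin δ ≈ 0.555.
p = a·p₁ + b·p₂ ≈ (-0.112, -0.994, -0.009); φ = arcsin(p_z) ≈ -0.52°, λ = atan2(p_y, p_x) ≈ -96.45°.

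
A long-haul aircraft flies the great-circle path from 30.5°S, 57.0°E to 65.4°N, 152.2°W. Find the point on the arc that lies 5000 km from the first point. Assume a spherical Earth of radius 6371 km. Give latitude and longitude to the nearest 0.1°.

Write both endpoints as unit vectors p₁, p₂ with components (cos φ cos λ, cos φ sin λ, sin φ).
The central angle between the endpoints is δ = arccos(p₁·p₂) ≈ 2.457 rad (140.8°). The total great-circle distance is δ·R ≈ 2.457 × 6371 ≈ 15652 km, so the target fraction is f = 5000/15652 ≈ 0.319.
Interpolate at f ≈ 0.319 with slerp weights a = sin((1−f)δ)/sin δ ≈ 1.573, b = sin(fδ)/sin δ ≈ 1.117.
p = a·p₁ + b·p₂ ≈ (0.327, 0.920, 0.218); φ = arcsin(p_z) ≈ 12.57°, λ = atan2(p_y, p_x) ≈ 70.44°.

≈ 12.6°N, 70.4°E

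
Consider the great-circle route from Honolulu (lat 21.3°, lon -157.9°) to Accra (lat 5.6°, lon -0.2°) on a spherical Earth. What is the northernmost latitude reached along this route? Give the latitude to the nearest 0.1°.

The great circle lies in the plane with unit normal n̂ = (p₁ × p₂)/|p₁ × p₂|.
Here n̂_z ≈ +0.619; the vertex latitude is φ_max = arccos|n̂_z| ≈ 51.8°.

≈ 51.8°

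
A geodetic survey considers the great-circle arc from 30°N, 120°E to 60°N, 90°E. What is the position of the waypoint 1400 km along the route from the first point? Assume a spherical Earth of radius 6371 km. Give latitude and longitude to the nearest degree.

Write both endpoints as unit vectors p₁, p₂ with components (cos φ cos λ, cos φ sin λ, sin φ).
The central angle between the endpoints is δ = arccos(p₁·p₂) ≈ 0.630 rad (36.1°). The total great-circle distance is δ·R ≈ 0.630 × 6371 ≈ 4014 km, so the target fraction is f = 1400/4014 ≈ 0.349.
Interpolate at f ≈ 0.349 with slerp weights a = sin((1−f)δ)/sin δ ≈ 0.677, b = sin(fδ)/sin δ ≈ 0.370.
p = a·p₁ + b·p₂ ≈ (-0.293, 0.693, 0.659); φ = arcsin(p_z) ≈ 41.22°, λ = atan2(p_y, p_x) ≈ 112.94°.

≈ 41°N, 113°E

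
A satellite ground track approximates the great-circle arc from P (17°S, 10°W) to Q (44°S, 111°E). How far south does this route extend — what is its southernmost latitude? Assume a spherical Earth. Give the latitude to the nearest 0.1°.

The great circle lies in the plane with unit normal n̂ = (p₁ × p₂)/|p₁ × p₂|.
Here n̂_z ≈ +0.597; the vertex latitude is φ_max = arccos|n̂_z| ≈ 53.4°.

≈ 53.4°S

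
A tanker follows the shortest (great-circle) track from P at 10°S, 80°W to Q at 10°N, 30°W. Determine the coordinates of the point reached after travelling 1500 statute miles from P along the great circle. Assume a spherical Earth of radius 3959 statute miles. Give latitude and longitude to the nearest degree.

≈ 2°S, 60°W

Write both endpoints as unit vectors p₁, p₂ with components (cos φ cos λ, cos φ sin λ, sin φ).
The central angle between the endpoints is δ = arccos(p₁·p₂) ≈ 0.936 rad (53.6°). The total great-circle distance is δ·R ≈ 0.936 × 3959 ≈ 3704 mi, so the target fraction is f = 1500/3704 ≈ 0.405.
Interpolate at f ≈ 0.405 with slerp weights a = sin((1−f)δ)/sin δ ≈ 0.656, b = sin(fδ)/sin δ ≈ 0.459.
p = a·p₁ + b·p₂ ≈ (0.504, -0.863, -0.034); φ = arcsin(p_z) ≈ -1.96°, λ = atan2(p_y, p_x) ≈ -59.71°.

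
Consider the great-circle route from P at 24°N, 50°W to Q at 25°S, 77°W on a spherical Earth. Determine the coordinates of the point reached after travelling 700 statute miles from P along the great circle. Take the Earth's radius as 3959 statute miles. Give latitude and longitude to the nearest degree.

Write both endpoints as unit vectors p₁, p₂ with components (cos φ cos λ, cos φ sin λ, sin φ).
The central angle between the endpoints is δ = arccos(p₁·p₂) ≈ 0.969 rad (55.5°). The total great-circle distance is δ·R ≈ 0.969 × 3959 ≈ 3838 mi, so the target fraction is f = 700/3838 ≈ 0.182.
Interpolate at f ≈ 0.182 with slerp weights a = sin((1−f)δ)/sin δ ≈ 0.864, b = sin(fδ)/sin δ ≈ 0.213.
p = a·p₁ + b·p₂ ≈ (0.551, -0.793, 0.261); φ = arcsin(p_z) ≈ 15.14°, λ = atan2(p_y, p_x) ≈ -55.22°.

≈ 15°N, 55°W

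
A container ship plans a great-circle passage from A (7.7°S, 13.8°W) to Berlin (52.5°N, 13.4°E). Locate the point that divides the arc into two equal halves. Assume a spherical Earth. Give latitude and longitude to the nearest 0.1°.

≈ (22.9°N, 3.5°W)

From cos δ = sin φ₁ sin φ₂ + cos φ₁ cos φ₂ cos Δλ, the central angle is δ ≈ 1.126 rad (64.5°).
Interpolate at f = 1/2 with slerp weights a = sin((1−f)δ)/sin δ ≈ 0.591, b = sin(fδ)/sin δ ≈ 0.591.
p = a·p₁ + b·p₂ ≈ (0.919, -0.056, 0.390); φ = arcsin(p_z) ≈ 22.95°, λ = atan2(p_y, p_x) ≈ -3.51°.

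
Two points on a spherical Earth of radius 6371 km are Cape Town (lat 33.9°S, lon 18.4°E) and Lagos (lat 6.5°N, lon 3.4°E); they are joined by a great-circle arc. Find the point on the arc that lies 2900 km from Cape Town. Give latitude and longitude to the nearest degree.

Convert each endpoint to a unit vector on the sphere (x = cos φ cos λ, y = cos φ sin λ, z = sin φ).
The central angle between the endpoints is δ = arccos(p₁·p₂) ≈ 0.747 rad (42.8°). The total great-circle distance is δ·R ≈ 0.747 × 6371 ≈ 4762 km, so the target fraction is f = 2900/4762 ≈ 0.609.
Interpolate at f ≈ 0.609 with slerp weights a = sin((1−f)δ)/sin δ ≈ 0.424, b = sin(fδ)/sin δ ≈ 0.647.
p = a·p₁ + b·p₂ ≈ (0.975, 0.149, -0.163); φ = arcsin(p_z) ≈ -9.39°, λ = atan2(p_y, p_x) ≈ 8.70°.

≈ lat 9°S, lon 9°E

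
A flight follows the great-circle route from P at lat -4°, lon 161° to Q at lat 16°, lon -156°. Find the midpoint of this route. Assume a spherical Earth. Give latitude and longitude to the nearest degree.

From cos δ = sin φ₁ sin φ₂ + cos φ₁ cos φ₂ cos Δλ, the central angle is δ ≈ 0.820 rad (47.0°).
Interpolate at f = 1/2 with slerp weights a = sin((1−f)δ)/sin δ ≈ 0.545, b = sin(fδ)/sin δ ≈ 0.545.
p = a·p₁ + b·p₂ ≈ (-0.993, -0.036, 0.112); φ = arcsin(p_z) ≈ 6.44°, λ = atan2(p_y, p_x) ≈ -177.92°.

≈ lat 6°, lon -178°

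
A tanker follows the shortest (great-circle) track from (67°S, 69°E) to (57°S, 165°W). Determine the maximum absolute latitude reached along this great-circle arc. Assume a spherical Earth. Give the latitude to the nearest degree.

The great circle lies in the plane with unit normal n̂ = (p₁ × p₂)/|p₁ × p₂|.
Here n̂_z ≈ +0.226; the vertex latitude is φ_max = arccos|n̂_z| ≈ 77.0°.
Check via Clairaut: cos φ_max = |cos φ₁| · sin C = cos(67.0°)·sin(144.7°) ≈ 0.226, again giving ≈ 77.0°.

≈ 77°S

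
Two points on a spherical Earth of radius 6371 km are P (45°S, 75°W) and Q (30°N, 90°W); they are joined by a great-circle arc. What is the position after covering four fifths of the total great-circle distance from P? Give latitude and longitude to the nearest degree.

≈ (15°N, 87°W)

Convert each endpoint to a unit vector on the sphere (x = cos φ cos λ, y = cos φ sin λ, z = sin φ).
The central angle between the endpoints is δ = arccos(p₁·p₂) ≈ 1.331 rad (76.2°).
Interpolate at f = 4/5 with slerp weights a = sin((1−f)δ)/sin δ ≈ 0.271, b = sin(fδ)/sin δ ≈ 0.900.
p = a·p₁ + b·p₂ ≈ (0.050, -0.965, 0.259); φ = arcsin(p_z) ≈ 14.99°, λ = atan2(p_y, p_x) ≈ -87.06°.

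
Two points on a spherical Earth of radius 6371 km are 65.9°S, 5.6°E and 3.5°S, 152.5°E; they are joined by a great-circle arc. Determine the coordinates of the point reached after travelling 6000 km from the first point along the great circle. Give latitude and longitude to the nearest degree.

Convert each endpoint to a unit vector on the sphere (x = cos φ cos λ, y = cos φ sin λ, z = sin φ).
The central angle between the endpoints is δ = arccos(p₁·p₂) ≈ 1.861 rad (106.6°). The total great-circle distance is δ·R ≈ 1.861 × 6371 ≈ 11853 km, so the target fraction is f = 6000/11853 ≈ 0.506.
Interpolate at f ≈ 0.506 with slerp weights a = sin((1−f)δ)/sin δ ≈ 0.829, b = sin(fδ)/sin δ ≈ 0.844.
p = a·p₁ + b·p₂ ≈ (-0.410, 0.422, -0.809); φ = arcsin(p_z) ≈ -53.96°, λ = atan2(p_y, p_x) ≈ 134.18°.

≈ 54°S, 134°E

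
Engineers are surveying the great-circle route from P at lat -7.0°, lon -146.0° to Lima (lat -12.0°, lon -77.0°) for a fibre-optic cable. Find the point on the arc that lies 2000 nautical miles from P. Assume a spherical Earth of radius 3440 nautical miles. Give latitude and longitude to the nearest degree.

≈ lat -11°, lon -113°

The haversine formula gives a central angle δ ≈ 1.188 rad (68.1°) between the endpoints. The total great-circle distance is δ·R ≈ 1.188 × 3440 ≈ 4088 nmi, so the target fraction is f = 2000/4088 ≈ 0.489.
Interpolate at f ≈ 0.489 with slerp weights a = sin((1−f)δ)/sin δ ≈ 0.615, b = sin(fδ)/sin δ ≈ 0.592.
p = a·p₁ + b·p₂ ≈ (-0.376, -0.905, -0.198); φ = arcsin(p_z) ≈ -11.42°, λ = atan2(p_y, p_x) ≈ -112.53°.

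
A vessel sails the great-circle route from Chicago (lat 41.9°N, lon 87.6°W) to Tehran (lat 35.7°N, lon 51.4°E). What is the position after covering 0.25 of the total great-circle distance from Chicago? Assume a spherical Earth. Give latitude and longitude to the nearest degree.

Write both endpoints as unit vectors p₁, p₂ with components (cos φ cos λ, cos φ sin λ, sin φ).
The central angle between the endpoints is δ = arccos(p₁·p₂) ≈ 1.637 rad (93.8°).
Interpolate at f = 0.25 with slerp weights a = sin((1−f)δ)/sin δ ≈ 0.944, b = sin(fδ)/sin δ ≈ 0.399.
p = a·p₁ + b·p₂ ≈ (0.232, -0.449, 0.863); φ = arcsin(p_z) ≈ 59.67°, λ = atan2(p_y, p_x) ≈ -62.71°.

≈ lat 60°N, lon 63°W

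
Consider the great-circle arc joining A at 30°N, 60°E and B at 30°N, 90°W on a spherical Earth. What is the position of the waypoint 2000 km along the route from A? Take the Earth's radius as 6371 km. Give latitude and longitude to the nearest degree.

≈ 45°N, 48°E

Write both endpoints as unit vectors p₁, p₂ with components (cos φ cos λ, cos φ sin λ, sin φ).
The central angle between the endpoints is δ = arccos(p₁·p₂) ≈ 1.982 rad (113.5°). The total great-circle distance is δ·R ≈ 1.982 × 6371 ≈ 12626 km, so the target fraction is f = 2000/12626 ≈ 0.158.
Interpolate at f ≈ 0.158 with slerp weights a = sin((1−f)δ)/sin δ ≈ 1.086, b = sin(fδ)/sin δ ≈ 0.337.
p = a·p₁ + b·p₂ ≈ (0.470, 0.523, 0.711); φ = arcsin(p_z) ≈ 45.34°, λ = atan2(p_y, p_x) ≈ 48.02°.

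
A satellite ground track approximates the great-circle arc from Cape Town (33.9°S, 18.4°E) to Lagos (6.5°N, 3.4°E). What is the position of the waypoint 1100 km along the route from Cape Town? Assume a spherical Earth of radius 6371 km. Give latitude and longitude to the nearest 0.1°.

Convert each endpoint to a unit vector on the sphere (x = cos φ cos λ, y = cos φ sin λ, z = sin φ).
The central angle between the endpoints is δ = arccos(p₁·p₂) ≈ 0.747 rad (42.8°). The total great-circle distance is δ·R ≈ 0.747 × 6371 ≈ 4762 km, so the target fraction is f = 1100/4762 ≈ 0.231.
Interpolate at f ≈ 0.231 with slerp weights a = sin((1−f)δ)/sin δ ≈ 0.800, b = sin(fδ)/sin δ ≈ 0.253.
p = a·p₁ + b·p₂ ≈ (0.881, 0.224, -0.417); φ = arcsin(p_z) ≈ -24.67°, λ = atan2(p_y, p_x) ≈ 14.30°.

≈ (24.7°S, 14.3°E)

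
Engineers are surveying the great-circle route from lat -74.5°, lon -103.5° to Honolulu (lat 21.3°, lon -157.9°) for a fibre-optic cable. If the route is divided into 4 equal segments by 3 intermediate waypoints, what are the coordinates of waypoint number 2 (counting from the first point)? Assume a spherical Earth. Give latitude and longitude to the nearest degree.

≈ lat -28°, lon -147°

From cos δ = sin φ₁ sin φ₂ + cos φ₁ cos φ₂ cos Δλ, the central angle is δ ≈ 1.777 rad (101.8°).
Interpolate at f = 2/4 with slerp weights a = sin((1−f)δ)/sin δ ≈ 0.793, b = sin(fδ)/sin δ ≈ 0.793.
p = a·p₁ + b·p₂ ≈ (-0.734, -0.484, -0.476); φ = arcsin(p_z) ≈ -28.44°, λ = atan2(p_y, p_x) ≈ -146.60°.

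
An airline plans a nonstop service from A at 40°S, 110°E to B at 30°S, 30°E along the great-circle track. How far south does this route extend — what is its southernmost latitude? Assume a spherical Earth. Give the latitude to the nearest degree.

≈ 43°S

The great circle lies in the plane with unit normal n̂ = (p₁ × p₂)/|p₁ × p₂|.
Here n̂_z ≈ -0.726; the vertex latitude is φ_max = arccos|n̂_z| ≈ 43.4°.
Check via Clairaut: cos φ_max = |cos φ₁| · sin C = cos(40.0°)·sin(108.6°) ≈ 0.726, again giving ≈ 43.4°.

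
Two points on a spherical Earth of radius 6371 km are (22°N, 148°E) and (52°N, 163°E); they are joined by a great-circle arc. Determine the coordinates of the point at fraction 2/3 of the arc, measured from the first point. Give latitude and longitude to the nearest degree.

Convert each endpoint to a unit vector on the sphere (x = cos φ cos λ, y = cos φ sin λ, z = sin φ).
The central angle between the endpoints is δ = arccos(p₁·p₂) ≈ 0.561 rad (32.2°).
Interpolate at f = 2/3 with slerp weights a = sin((1−f)δ)/sin δ ≈ 0.349, b = sin(fδ)/sin δ ≈ 0.687.
p = a·p₁ + b·p₂ ≈ (-0.679, 0.295, 0.672); φ = arcsin(p_z) ≈ 42.22°, λ = atan2(p_y, p_x) ≈ 156.50°.

≈ (42°N, 156°E)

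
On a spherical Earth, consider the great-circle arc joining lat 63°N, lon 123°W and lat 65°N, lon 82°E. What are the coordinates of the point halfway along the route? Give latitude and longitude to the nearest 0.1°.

The haversine formula gives a central angle δ ≈ 0.885 rad (50.7°) between the endpoints.
Interpolate at f = 1/2 with slerp weights a = sin((1−f)δ)/sin δ ≈ 0.553, b = sin(fδ)/sin δ ≈ 0.553.
p = a·p₁ + b·p₂ ≈ (-0.104, 0.021, 0.994); φ = arcsin(p_z) ≈ 83.90°, λ = atan2(p_y, p_x) ≈ 168.67°.

≈ lat 83.9°N, lon 168.7°E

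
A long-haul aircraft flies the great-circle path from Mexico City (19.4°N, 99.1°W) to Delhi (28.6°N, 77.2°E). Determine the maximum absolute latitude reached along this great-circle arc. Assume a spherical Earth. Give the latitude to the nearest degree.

The great circle lies in the plane with unit normal n̂ = (p₁ × p₂)/|p₁ × p₂|.
Here n̂_z ≈ +0.072; the vertex latitude is φ_max = arccos|n̂_z| ≈ 85.9°.
Check via Clairaut: cos φ_max = |cos φ₁| · sin C = cos(19.4°)·sin(4.4°) ≈ 0.072, again giving ≈ 85.9°.

≈ 86°N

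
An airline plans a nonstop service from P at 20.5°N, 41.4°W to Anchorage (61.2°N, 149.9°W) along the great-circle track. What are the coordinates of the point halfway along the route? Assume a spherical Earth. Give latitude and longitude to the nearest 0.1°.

≈ 53.5°N, 71.6°W

Write both endpoints as unit vectors p₁, p₂ with components (cos φ cos λ, cos φ sin λ, sin φ).
The central angle between the endpoints is δ = arccos(p₁·p₂) ≈ 1.406 rad (80.6°).
Interpolate at f = 1/2 with slerp weights a = sin((1−f)δ)/sin δ ≈ 0.655, b = sin(fδ)/sin δ ≈ 0.655.
p = a·p₁ + b·p₂ ≈ (0.187, -0.564, 0.804); φ = arcsin(p_z) ≈ 53.51°, λ = atan2(p_y, p_x) ≈ -71.64°.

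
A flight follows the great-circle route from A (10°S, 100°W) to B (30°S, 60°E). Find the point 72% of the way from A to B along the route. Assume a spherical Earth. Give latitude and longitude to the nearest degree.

Write both endpoints as unit vectors p₁, p₂ with components (cos φ cos λ, cos φ sin λ, sin φ).
The central angle between the endpoints is δ = arccos(p₁·p₂) ≈ 2.367 rad (135.6°).
Interpolate at f = 0.72 with slerp weights a = sin((1−f)δ)/sin δ ≈ 0.880, b = sin(fδ)/sin δ ≈ 1.417.
p = a·p₁ + b·p₂ ≈ (0.463, 0.210, -0.861); φ = arcsin(p_z) ≈ -59.45°, λ = atan2(p_y, p_x) ≈ 24.35°.

≈ (59°S, 24°E)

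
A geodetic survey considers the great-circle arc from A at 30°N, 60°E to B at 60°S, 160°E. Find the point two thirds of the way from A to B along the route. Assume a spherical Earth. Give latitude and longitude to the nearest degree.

From cos δ = sin φ₁ sin φ₂ + cos φ₁ cos φ₂ cos Δλ, the central angle is δ ≈ 2.104 rad (120.5°).
Interpolate at f = 2/3 with slerp weights a = sin((1−f)δ)/sin δ ≈ 0.749, b = sin(fδ)/sin δ ≈ 1.145.
p = a·p₁ + b·p₂ ≈ (-0.213, 0.758, -0.617); φ = arcsin(p_z) ≈ -38.08°, λ = atan2(p_y, p_x) ≈ 105.73°.

≈ 38°S, 106°E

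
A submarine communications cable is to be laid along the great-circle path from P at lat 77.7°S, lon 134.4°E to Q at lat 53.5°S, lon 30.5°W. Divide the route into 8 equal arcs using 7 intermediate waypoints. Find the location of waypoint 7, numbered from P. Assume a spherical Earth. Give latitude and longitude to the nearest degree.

Convert each endpoint to a unit vector on the sphere (x = cos φ cos λ, y = cos φ sin λ, z = sin φ).
The central angle between the endpoints is δ = arccos(p₁·p₂) ≈ 0.846 rad (48.5°).
Interpolate at f = 7/8 with slerp weights a = sin((1−f)δ)/sin δ ≈ 0.141, b = sin(fδ)/sin δ ≈ 0.901.
p = a·p₁ + b·p₂ ≈ (0.441, -0.251, -0.862); φ = arcsin(p_z) ≈ -59.54°, λ = atan2(p_y, p_x) ≈ -29.62°.

≈ lat 60°S, lon 30°W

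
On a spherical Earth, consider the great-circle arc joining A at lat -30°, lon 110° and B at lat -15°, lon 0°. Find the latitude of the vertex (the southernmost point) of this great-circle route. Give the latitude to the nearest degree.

≈ -37°

The great circle lies in the plane with unit normal n̂ = (p₁ × p₂)/|p₁ × p₂|.
Here n̂_z ≈ -0.796; the vertex latitude is φ_max = arccos|n̂_z| ≈ 37.3°.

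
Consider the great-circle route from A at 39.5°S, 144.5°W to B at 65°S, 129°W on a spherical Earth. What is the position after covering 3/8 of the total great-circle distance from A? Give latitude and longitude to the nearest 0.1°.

≈ 49.3°S, 140.7°W

Convert each endpoint to a unit vector on the sphere (x = cos φ cos λ, y = cos φ sin λ, z = sin φ).
The central angle between the endpoints is δ = arccos(p₁·p₂) ≈ 0.472 rad (27.0°).
Interpolate at f = 3/8 with slerp weights a = sin((1−f)δ)/sin δ ≈ 0.639, b = sin(fδ)/sin δ ≈ 0.387.
p = a·p₁ + b·p₂ ≈ (-0.505, -0.414, -0.758); φ = arcsin(p_z) ≈ -49.26°, λ = atan2(p_y, p_x) ≈ -140.66°.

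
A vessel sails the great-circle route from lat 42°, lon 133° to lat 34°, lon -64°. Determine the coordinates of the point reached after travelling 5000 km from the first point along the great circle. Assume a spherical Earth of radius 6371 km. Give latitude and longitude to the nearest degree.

≈ lat 79°, lon -158°

Convert each endpoint to a unit vector on the sphere (x = cos φ cos λ, y = cos φ sin λ, z = sin φ).
The central angle between the endpoints is δ = arccos(p₁·p₂) ≈ 1.787 rad (102.4°). The total great-circle distance is δ·R ≈ 1.787 × 6371 ≈ 11388 km, so the target fraction is f = 5000/11388 ≈ 0.439.
Interpolate at f ≈ 0.439 with slerp weights a = sin((1−f)δ)/sin δ ≈ 0.863, b = sin(fδ)/sin δ ≈ 0.724.
p = a·p₁ + b·p₂ ≈ (-0.174, -0.070, 0.982); φ = arcsin(p_z) ≈ 79.16°, λ = atan2(p_y, p_x) ≈ -158.11°.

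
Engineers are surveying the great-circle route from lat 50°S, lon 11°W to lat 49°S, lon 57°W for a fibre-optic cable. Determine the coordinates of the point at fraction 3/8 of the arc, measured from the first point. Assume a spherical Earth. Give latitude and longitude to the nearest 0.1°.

Convert each endpoint to a unit vector on the sphere (x = cos φ cos λ, y = cos φ sin λ, z = sin φ).
The central angle between the endpoints is δ = arccos(p₁·p₂) ≈ 0.513 rad (29.4°).
Interpolate at f = 3/8 with slerp weights a = sin((1−f)δ)/sin δ ≈ 0.642, b = sin(fδ)/sin δ ≈ 0.390.
p = a·p₁ + b·p₂ ≈ (0.544, -0.293, -0.786); φ = arcsin(p_z) ≈ -51.81°, λ = atan2(p_y, p_x) ≈ -28.30°.

≈ lat 51.8°S, lon 28.3°W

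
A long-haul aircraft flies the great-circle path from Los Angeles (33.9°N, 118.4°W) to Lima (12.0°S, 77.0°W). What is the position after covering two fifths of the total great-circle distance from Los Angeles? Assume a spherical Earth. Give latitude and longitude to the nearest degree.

The haversine formula gives a central angle δ ≈ 1.055 rad (60.5°) between the endpoints.
Interpolate at f = 2/5 with slerp weights a = sin((1−f)δ)/sin δ ≈ 0.680, b = sin(fδ)/sin δ ≈ 0.471.
p = a·p₁ + b·p₂ ≈ (-0.165, -0.945, 0.281); φ = arcsin(p_z) ≈ 16.34°, λ = atan2(p_y, p_x) ≈ -99.89°.

≈ 16°N, 100°W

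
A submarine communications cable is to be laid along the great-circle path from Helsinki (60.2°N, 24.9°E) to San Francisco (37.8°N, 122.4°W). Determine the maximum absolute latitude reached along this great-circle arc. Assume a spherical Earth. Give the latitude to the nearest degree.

≈ 77°N

The great circle lies in the plane with unit normal n̂ = (p₁ × p₂)/|p₁ × p₂|.
Here n̂_z ≈ -0.217; the vertex latitude is φ_max = arccos|n̂_z| ≈ 77.5°.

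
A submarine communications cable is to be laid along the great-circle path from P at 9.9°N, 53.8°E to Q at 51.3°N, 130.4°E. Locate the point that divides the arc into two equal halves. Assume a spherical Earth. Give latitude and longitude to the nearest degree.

≈ 37°N, 82°E

The haversine formula gives a central angle δ ≈ 1.290 rad (73.9°) between the endpoints.
Interpolate at f = 1/2 with slerp weights a = sin((1−f)δ)/sin δ ≈ 0.626, b = sin(fδ)/sin δ ≈ 0.626.
p = a·p₁ + b·p₂ ≈ (0.110, 0.795, 0.596); φ = arcsin(p_z) ≈ 36.58°, λ = atan2(p_y, p_x) ≈ 82.09°.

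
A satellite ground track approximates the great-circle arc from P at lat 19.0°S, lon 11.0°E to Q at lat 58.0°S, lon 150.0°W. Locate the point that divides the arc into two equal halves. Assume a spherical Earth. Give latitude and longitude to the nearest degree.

≈ lat 68°S, lon 10°W

Convert each endpoint to a unit vector on the sphere (x = cos φ cos λ, y = cos φ sin λ, z = sin φ).
The central angle between the endpoints is δ = arccos(p₁·p₂) ≈ 1.770 rad (101.4°).
Interpolate at f = 1/2 with slerp weights a = sin((1−f)δ)/sin δ ≈ 0.789, b = sin(fδ)/sin δ ≈ 0.789.
p = a·p₁ + b·p₂ ≈ (0.370, -0.067, -0.926); φ = arcsin(p_z) ≈ -67.89°, λ = atan2(p_y, p_x) ≈ -10.21°.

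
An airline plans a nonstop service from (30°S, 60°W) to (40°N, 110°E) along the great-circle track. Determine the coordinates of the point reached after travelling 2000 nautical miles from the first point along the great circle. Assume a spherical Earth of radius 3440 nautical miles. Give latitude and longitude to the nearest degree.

≈ (2°S, 41°W)

Write both endpoints as unit vectors p₁, p₂ with components (cos φ cos λ, cos φ sin λ, sin φ).
The central angle between the endpoints is δ = arccos(p₁·p₂) ≈ 2.916 rad (167.1°). The total great-circle distance is δ·R ≈ 2.916 × 3440 ≈ 10032 nmi, so the target fraction is f = 2000/10032 ≈ 0.199.
Interpolate at f ≈ 0.199 with slerp weights a = sin((1−f)δ)/sin δ ≈ 3.232, b = sin(fδ)/sin δ ≈ 2.458.
p = a·p₁ + b·p₂ ≈ (0.755, -0.654, -0.036); φ = arcsin(p_z) ≈ -2.05°, λ = atan2(p_y, p_x) ≈ -40.90°.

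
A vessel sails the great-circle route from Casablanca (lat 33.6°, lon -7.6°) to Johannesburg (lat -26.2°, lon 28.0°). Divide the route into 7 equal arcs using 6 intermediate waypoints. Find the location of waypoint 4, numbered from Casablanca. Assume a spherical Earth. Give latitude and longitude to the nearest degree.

Write both endpoints as unit vectors p₁, p₂ with components (cos φ cos λ, cos φ sin λ, sin φ).
The central angle between the endpoints is δ = arccos(p₁·p₂) ≈ 1.199 rad (68.7°).
Interpolate at f = 4/7 with slerp weights a = sin((1−f)δ)/sin δ ≈ 0.528, b = sin(fδ)/sin δ ≈ 0.679.
p = a·p₁ + b·p₂ ≈ (0.974, 0.228, -0.008); φ = arcsin(p_z) ≈ -0.45°, λ = atan2(p_y, p_x) ≈ 13.18°.

≈ lat 0°, lon 13°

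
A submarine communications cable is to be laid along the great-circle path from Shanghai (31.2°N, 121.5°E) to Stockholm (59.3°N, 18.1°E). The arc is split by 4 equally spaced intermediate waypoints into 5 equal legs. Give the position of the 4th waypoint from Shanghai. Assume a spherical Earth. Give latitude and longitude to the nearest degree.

Convert each endpoint to a unit vector on the sphere (x = cos φ cos λ, y = cos φ sin λ, z = sin φ).
The central angle between the endpoints is δ = arccos(p₁·p₂) ≈ 1.219 rad (69.9°).
Interpolate at f = 4/5 with slerp weights a = sin((1−f)δ)/sin δ ≈ 0.257, b = sin(fδ)/sin δ ≈ 0.882.
p = a·p₁ + b·p₂ ≈ (0.313, 0.327, 0.892); φ = arcsin(p_z) ≈ 63.06°, λ = atan2(p_y, p_x) ≈ 46.29°.

≈ 63°N, 46°E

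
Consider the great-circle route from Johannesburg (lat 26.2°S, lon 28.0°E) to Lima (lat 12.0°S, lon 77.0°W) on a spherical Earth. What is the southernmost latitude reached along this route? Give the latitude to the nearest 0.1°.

The great circle lies in the plane with unit normal n̂ = (p₁ × p₂)/|p₁ × p₂|.
Here n̂_z ≈ -0.856; the vertex latitude is φ_max = arccos|n̂_z| ≈ 31.2°.
Check via Clairaut: cos φ_max = |cos φ₁| · sin C = cos(26.2°)·sin(107.5°) ≈ 0.856, again giving ≈ 31.2°.

≈ 31.2°S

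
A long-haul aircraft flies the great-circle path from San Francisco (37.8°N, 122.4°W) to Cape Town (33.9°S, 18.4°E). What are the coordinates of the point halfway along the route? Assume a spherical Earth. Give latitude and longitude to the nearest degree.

≈ 6°N, 48°W

From cos δ = sin φ₁ sin φ₂ + cos φ₁ cos φ₂ cos Δλ, the central angle is δ ≈ 2.587 rad (148.2°).
Interpolate at f = 1/2 with slerp weights a = sin((1−f)δ)/sin δ ≈ 1.826, b = sin(fδ)/sin δ ≈ 1.826.
p = a·p₁ + b·p₂ ≈ (0.665, -0.740, 0.101); φ = arcsin(p_z) ≈ 5.78°, λ = atan2(p_y, p_x) ≈ -48.05°.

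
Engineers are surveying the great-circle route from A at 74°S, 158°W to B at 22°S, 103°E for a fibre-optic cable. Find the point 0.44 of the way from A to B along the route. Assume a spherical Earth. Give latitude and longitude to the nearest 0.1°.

≈ 59.0°S, 124.0°E

Write both endpoints as unit vectors p₁, p₂ with components (cos φ cos λ, cos φ sin λ, sin φ).
The central angle between the endpoints is δ = arccos(p₁·p₂) ≈ 1.245 rad (71.3°).
Interpolate at f = 0.44 with slerp weights a = sin((1−f)δ)/sin δ ≈ 0.678, b = sin(fδ)/sin δ ≈ 0.550.
p = a·p₁ + b·p₂ ≈ (-0.288, 0.427, -0.857); φ = arcsin(p_z) ≈ -59.02°, λ = atan2(p_y, p_x) ≈ 124.01°.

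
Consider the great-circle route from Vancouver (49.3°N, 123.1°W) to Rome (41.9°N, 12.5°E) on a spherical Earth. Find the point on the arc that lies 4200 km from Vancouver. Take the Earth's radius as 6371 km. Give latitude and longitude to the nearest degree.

Write both endpoints as unit vectors p₁, p₂ with components (cos φ cos λ, cos φ sin λ, sin φ).
The central angle between the endpoints is δ = arccos(p₁·p₂) ≈ 1.411 rad (80.8°). The total great-circle distance is δ·R ≈ 1.411 × 6371 ≈ 8987 km, so the target fraction is f = 4200/8987 ≈ 0.467.
Interpolate at f ≈ 0.467 with slerp weights a = sin((1−f)δ)/sin δ ≈ 0.691, b = sin(fδ)/sin δ ≈ 0.620.
p = a·p₁ + b·p₂ ≈ (0.205, -0.278, 0.939); φ = arcsin(p_z) ≈ 69.82°, λ = atan2(p_y, p_x) ≈ -53.62°.

≈ 70°N, 54°W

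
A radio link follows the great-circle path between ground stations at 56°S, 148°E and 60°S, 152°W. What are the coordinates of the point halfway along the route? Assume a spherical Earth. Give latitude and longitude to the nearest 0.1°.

The haversine formula gives a central angle δ ≈ 0.540 rad (30.9°) between the endpoints.
Interpolate at f = 1/2 with slerp weights a = sin((1−f)δ)/sin δ ≈ 0.519, b = sin(fδ)/sin δ ≈ 0.519.
p = a·p₁ + b·p₂ ≈ (-0.475, 0.032, -0.879); φ = arcsin(p_z) ≈ -61.57°, λ = atan2(p_y, p_x) ≈ 176.15°.

≈ 61.6°S, 176.2°E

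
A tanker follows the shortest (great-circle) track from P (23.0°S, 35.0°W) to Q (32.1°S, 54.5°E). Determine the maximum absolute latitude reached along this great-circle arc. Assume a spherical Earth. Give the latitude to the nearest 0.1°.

≈ 37.0°S

The great circle lies in the plane with unit normal n̂ = (p₁ × p₂)/|p₁ × p₂|.
Here n̂_z ≈ +0.798; the vertex latitude is φ_max = arccos|n̂_z| ≈ 37.0°.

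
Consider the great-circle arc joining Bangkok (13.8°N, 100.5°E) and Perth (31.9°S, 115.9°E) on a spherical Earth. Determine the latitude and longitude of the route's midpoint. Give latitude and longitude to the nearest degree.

≈ (9°S, 108°E)

From cos δ = sin φ₁ sin φ₂ + cos φ₁ cos φ₂ cos Δλ, the central angle is δ ≈ 0.838 rad (48.0°).
Interpolate at f = 1/2 with slerp weights a = sin((1−f)δ)/sin δ ≈ 0.547, b = sin(fδ)/sin δ ≈ 0.547.
p = a·p₁ + b·p₂ ≈ (-0.300, 0.941, -0.159); φ = arcsin(p_z) ≈ -9.13°, λ = atan2(p_y, p_x) ≈ 107.68°.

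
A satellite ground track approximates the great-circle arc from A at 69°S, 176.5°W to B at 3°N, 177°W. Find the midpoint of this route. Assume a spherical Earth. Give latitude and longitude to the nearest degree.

Write both endpoints as unit vectors p₁, p₂ with components (cos φ cos λ, cos φ sin λ, sin φ).
The central angle between the endpoints is δ = arccos(p₁·p₂) ≈ 1.257 rad (72.0°).
Interpolate at f = 1/2 with slerp weights a = sin((1−f)δ)/sin δ ≈ 0.618, b = sin(fδ)/sin δ ≈ 0.618.
p = a·p₁ + b·p₂ ≈ (-0.837, -0.046, -0.545); φ = arcsin(p_z) ≈ -33.00°, λ = atan2(p_y, p_x) ≈ -176.87°.

≈ 33°S, 177°W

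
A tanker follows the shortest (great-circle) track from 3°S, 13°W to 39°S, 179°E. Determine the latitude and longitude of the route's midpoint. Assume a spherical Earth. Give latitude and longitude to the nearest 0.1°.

Write both endpoints as unit vectors p₁, p₂ with components (cos φ cos λ, cos φ sin λ, sin φ).
The central angle between the endpoints is δ = arccos(p₁·p₂) ≈ 2.384 rad (136.6°).
Interpolate at f = 1/2 with slerp weights a = sin((1−f)δ)/sin δ ≈ 1.351, b = sin(fδ)/sin δ ≈ 1.351.
p = a·p₁ + b·p₂ ≈ (0.265, -0.285, -0.921); φ = arcsin(p_z) ≈ -67.09°, λ = atan2(p_y, p_x) ≈ -47.12°.

≈ 67.1°S, 47.1°W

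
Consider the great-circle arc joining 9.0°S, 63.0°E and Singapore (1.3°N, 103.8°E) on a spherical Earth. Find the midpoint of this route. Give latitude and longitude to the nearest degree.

≈ 4°S, 84°E

Write both endpoints as unit vectors p₁, p₂ with components (cos φ cos λ, cos φ sin λ, sin φ).
The central angle between the endpoints is δ = arccos(p₁·p₂) ≈ 0.732 rad (41.9°).
Interpolate at f = 1/2 with slerp weights a = sin((1−f)δ)/sin δ ≈ 0.535, b = sin(fδ)/sin δ ≈ 0.535.
p = a·p₁ + b·p₂ ≈ (0.112, 0.991, -0.072); φ = arcsin(p_z) ≈ -4.11°, λ = atan2(p_y, p_x) ≈ 83.53°.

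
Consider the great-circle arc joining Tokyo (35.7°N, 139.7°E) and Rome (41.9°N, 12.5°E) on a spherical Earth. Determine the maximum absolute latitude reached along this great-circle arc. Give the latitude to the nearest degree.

≈ 61°N

The great circle lies in the plane with unit normal n̂ = (p₁ × p₂)/|p₁ × p₂|.
Here n̂_z ≈ -0.482; the vertex latitude is φ_max = arccos|n̂_z| ≈ 61.2°.
Check via Clairaut: cos φ_max = |cos φ₁| · sin C = cos(35.7°)·sin(36.4°) ≈ 0.482, again giving ≈ 61.2°.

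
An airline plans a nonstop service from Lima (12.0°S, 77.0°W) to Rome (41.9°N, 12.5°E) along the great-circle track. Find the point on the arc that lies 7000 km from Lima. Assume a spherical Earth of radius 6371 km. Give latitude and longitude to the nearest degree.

≈ 29°N, 27°W

Write both endpoints as unit vectors p₁, p₂ with components (cos φ cos λ, cos φ sin λ, sin φ).
The central angle between the endpoints is δ = arccos(p₁·p₂) ≈ 1.704 rad (97.6°). The total great-circle distance is δ·R ≈ 1.704 × 6371 ≈ 10854 km, so the target fraction is f = 7000/10854 ≈ 0.645.
Interpolate at f ≈ 0.645 with slerp weights a = sin((1−f)δ)/sin δ ≈ 0.574, b = sin(fδ)/sin δ ≈ 0.899.
p = a·p₁ + b·p₂ ≈ (0.779, -0.402, 0.481); φ = arcsin(p_z) ≈ 28.74°, λ = atan2(p_y, p_x) ≈ -27.30°.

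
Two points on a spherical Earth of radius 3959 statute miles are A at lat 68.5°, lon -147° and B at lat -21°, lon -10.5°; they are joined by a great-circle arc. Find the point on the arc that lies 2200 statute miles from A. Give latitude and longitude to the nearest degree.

≈ lat 65°, lon -58°

Convert each endpoint to a unit vector on the sphere (x = cos φ cos λ, y = cos φ sin λ, z = sin φ).
The central angle between the endpoints is δ = arccos(p₁·p₂) ≈ 2.192 rad (125.6°). The total great-circle distance is δ·R ≈ 2.192 × 3959 ≈ 8676 mi, so the target fraction is f = 2200/8676 ≈ 0.254.
Interpolate at f ≈ 0.254 with slerp weights a = sin((1−f)δ)/sin δ ≈ 1.227, b = sin(fδ)/sin δ ≈ 0.649.
p = a·p₁ + b·p₂ ≈ (0.218, -0.355, 0.909); φ = arcsin(p_z) ≈ 65.36°, λ = atan2(p_y, p_x) ≈ -58.43°.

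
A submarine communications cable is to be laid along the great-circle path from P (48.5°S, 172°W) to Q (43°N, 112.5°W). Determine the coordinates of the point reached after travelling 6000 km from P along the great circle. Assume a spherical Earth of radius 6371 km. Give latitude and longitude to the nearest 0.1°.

≈ (2.0°S, 140.1°W)

Write both endpoints as unit vectors p₁, p₂ with components (cos φ cos λ, cos φ sin λ, sin φ).
The central angle between the endpoints is δ = arccos(p₁·p₂) ≈ 1.839 rad (105.4°). The total great-circle distance is δ·R ≈ 1.839 × 6371 ≈ 11715 km, so the target fraction is f = 6000/11715 ≈ 0.512.
Interpolate at f ≈ 0.512 with slerp weights a = sin((1−f)δ)/sin δ ≈ 0.810, b = sin(fδ)/sin δ ≈ 0.839.
p = a·p₁ + b·p₂ ≈ (-0.766, -0.641, -0.035); φ = arcsin(p_z) ≈ -2.01°, λ = atan2(p_y, p_x) ≈ -140.08°.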